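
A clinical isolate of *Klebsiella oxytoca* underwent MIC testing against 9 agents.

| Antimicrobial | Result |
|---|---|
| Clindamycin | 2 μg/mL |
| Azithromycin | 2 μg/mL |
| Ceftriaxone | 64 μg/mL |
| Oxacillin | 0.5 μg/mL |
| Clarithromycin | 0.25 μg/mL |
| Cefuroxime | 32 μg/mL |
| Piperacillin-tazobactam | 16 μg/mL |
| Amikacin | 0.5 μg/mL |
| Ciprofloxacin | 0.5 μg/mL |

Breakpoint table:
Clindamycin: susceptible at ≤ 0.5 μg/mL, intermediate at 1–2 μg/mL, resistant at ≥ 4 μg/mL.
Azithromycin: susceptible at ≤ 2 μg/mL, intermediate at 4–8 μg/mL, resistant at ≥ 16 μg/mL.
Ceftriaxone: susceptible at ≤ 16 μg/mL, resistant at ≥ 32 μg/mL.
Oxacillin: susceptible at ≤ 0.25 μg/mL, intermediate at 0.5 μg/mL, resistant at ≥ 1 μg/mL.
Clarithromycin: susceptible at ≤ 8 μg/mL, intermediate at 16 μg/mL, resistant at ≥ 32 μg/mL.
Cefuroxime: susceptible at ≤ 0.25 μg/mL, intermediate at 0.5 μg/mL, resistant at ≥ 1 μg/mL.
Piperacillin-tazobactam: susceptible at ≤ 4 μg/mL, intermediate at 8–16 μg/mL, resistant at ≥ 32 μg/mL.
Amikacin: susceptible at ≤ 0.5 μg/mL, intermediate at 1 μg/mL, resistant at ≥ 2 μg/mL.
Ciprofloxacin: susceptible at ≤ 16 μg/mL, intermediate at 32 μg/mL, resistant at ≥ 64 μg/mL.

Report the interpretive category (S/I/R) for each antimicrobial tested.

I, S, R, I, S, R, I, S, S

Clindamycin: 2 μg/mL is in 1–2 μg/mL — intermediate
Azithromycin 2 μg/mL: ≤ 2 μg/mL ⇒ S
Ceftriaxone (64 μg/mL) ≥ 32 μg/mL → Resistant
Oxacillin (0.5 μg/mL) = 0.5 μg/mL — Intermediate
Clarithromycin: 0.25 μg/mL is ≤ 8 μg/mL ⇒ susceptible
Cefuroxime 32 μg/mL: ≥ 1 μg/mL ⇒ resistant
Piperacillin-tazobactam: 16 μg/mL is in 8–16 μg/mL — I
Amikacin 0.5 μg/mL: ≤ 0.5 μg/mL — S
Ciprofloxacin: 0.5 μg/mL is ≤ 16 μg/mL ⇒ Susceptible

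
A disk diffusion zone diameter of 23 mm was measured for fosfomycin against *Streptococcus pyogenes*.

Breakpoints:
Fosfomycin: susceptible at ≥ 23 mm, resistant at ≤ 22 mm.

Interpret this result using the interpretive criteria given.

Fosfomycin 23 mm: ≥ 23 mm ⇒ susceptible

Susceptible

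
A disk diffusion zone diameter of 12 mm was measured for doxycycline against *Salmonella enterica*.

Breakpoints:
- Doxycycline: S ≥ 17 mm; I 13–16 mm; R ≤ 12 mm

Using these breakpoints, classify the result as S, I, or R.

R

Doxycycline (12 mm) ≤ 12 mm → R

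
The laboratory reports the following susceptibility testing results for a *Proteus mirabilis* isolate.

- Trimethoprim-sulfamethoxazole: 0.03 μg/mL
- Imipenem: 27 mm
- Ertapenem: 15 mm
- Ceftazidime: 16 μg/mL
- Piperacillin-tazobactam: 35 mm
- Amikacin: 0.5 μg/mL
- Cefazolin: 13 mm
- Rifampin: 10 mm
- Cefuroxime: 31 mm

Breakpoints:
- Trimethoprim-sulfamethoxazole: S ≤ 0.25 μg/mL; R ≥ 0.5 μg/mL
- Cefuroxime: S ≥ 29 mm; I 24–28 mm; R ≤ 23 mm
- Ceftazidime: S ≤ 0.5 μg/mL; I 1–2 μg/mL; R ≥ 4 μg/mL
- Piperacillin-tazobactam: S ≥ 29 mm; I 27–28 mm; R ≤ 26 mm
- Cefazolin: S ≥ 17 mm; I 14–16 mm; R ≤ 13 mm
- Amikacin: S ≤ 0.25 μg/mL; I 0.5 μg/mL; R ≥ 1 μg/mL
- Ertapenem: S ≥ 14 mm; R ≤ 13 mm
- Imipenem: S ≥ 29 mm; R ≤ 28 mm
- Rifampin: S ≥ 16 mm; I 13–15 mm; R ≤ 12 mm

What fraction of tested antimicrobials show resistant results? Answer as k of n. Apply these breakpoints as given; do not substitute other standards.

Trimethoprim-sulfamethoxazole 0.03 μg/mL: ≤ 0.25 μg/mL ⇒ Susceptible
Imipenem: 27 mm is ≤ 28 mm — R
Ertapenem (15 mm) ≥ 14 mm — Susceptible
Ceftazidime (16 μg/mL) ≥ 4 μg/mL → Resistant
Piperacillin-tazobactam 35 mm: ≥ 29 mm — susceptible
Amikacin (0.5 μg/mL) = 0.5 μg/mL — Intermediate
Cefazolin 13 mm: ≤ 13 mm ⇒ resistant
Rifampin 10 mm: ≤ 12 mm → Resistant
Cefuroxime 31 mm: ≥ 29 mm → Susceptible
Resistant: 4/9

4 of 9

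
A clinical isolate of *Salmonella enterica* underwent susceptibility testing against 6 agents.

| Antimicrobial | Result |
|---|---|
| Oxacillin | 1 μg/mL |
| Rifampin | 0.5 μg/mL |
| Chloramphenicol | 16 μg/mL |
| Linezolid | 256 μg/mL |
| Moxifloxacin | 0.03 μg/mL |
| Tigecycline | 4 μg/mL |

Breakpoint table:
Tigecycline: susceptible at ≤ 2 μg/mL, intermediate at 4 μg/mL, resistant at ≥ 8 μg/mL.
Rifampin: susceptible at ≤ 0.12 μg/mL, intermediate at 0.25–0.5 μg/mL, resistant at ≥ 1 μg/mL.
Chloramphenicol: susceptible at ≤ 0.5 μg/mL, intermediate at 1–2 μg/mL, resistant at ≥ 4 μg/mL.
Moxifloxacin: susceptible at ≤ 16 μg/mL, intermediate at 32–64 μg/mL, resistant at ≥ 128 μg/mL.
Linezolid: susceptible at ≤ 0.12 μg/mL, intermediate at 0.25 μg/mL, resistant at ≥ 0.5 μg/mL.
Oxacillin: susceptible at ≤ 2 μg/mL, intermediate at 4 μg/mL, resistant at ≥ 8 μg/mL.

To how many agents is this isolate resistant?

2

Oxacillin: 1 μg/mL is ≤ 2 μg/mL → S
Rifampin 0.5 μg/mL: in 0.25–0.5 μg/mL → I
Chloramphenicol: 16 μg/mL is ≥ 4 μg/mL — resistant
Linezolid: 256 μg/mL is ≥ 0.5 μg/mL → resistant
Moxifloxacin (0.03 μg/mL) ≤ 16 μg/mL — S
Tigecycline (4 μg/mL) = 4 μg/mL ⇒ intermediate
Resistant: 2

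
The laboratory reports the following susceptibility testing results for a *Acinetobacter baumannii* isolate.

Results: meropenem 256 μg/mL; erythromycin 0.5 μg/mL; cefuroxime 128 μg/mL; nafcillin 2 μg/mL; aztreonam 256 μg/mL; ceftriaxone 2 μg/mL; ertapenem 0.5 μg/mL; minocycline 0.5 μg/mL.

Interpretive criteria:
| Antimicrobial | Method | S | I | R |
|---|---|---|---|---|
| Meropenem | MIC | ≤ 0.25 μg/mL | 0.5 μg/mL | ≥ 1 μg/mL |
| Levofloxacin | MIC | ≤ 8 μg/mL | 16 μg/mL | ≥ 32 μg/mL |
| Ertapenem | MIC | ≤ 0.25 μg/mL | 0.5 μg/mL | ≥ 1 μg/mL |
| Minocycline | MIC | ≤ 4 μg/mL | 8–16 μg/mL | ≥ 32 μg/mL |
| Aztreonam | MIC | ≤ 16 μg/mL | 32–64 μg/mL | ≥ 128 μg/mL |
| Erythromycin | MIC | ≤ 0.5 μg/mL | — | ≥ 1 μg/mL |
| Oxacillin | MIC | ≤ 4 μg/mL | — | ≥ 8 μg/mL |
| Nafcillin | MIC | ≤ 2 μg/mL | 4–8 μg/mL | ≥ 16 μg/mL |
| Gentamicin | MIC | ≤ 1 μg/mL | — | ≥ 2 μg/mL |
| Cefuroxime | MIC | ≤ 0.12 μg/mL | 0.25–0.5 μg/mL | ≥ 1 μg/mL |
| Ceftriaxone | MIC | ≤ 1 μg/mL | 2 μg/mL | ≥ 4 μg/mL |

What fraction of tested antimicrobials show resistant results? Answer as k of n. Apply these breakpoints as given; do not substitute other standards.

3 of 8

Meropenem 256 μg/mL: ≥ 1 μg/mL ⇒ Resistant
Erythromycin: 0.5 μg/mL is ≤ 0.5 μg/mL — Susceptible
Cefuroxime 128 μg/mL: ≥ 1 μg/mL → R
Nafcillin (2 μg/mL) ≤ 2 μg/mL — susceptible
Aztreonam (256 μg/mL) ≥ 128 μg/mL ⇒ Resistant
Ceftriaxone (2 μg/mL) = 2 μg/mL → Intermediate
Ertapenem (0.5 μg/mL) = 0.5 μg/mL ⇒ intermediate
Minocycline: 0.5 μg/mL is ≤ 4 μg/mL — susceptible
Resistant: 3/8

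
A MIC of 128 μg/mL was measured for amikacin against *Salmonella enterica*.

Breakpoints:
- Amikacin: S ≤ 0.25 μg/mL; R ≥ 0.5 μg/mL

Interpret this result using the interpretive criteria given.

Amikacin: 128 μg/mL is ≥ 0.5 μg/mL → R

R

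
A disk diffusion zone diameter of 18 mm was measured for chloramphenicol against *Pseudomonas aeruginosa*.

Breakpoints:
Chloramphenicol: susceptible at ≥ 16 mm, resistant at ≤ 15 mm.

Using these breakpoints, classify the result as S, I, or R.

Susceptible

Chloramphenicol: 18 mm is ≥ 16 mm — Susceptible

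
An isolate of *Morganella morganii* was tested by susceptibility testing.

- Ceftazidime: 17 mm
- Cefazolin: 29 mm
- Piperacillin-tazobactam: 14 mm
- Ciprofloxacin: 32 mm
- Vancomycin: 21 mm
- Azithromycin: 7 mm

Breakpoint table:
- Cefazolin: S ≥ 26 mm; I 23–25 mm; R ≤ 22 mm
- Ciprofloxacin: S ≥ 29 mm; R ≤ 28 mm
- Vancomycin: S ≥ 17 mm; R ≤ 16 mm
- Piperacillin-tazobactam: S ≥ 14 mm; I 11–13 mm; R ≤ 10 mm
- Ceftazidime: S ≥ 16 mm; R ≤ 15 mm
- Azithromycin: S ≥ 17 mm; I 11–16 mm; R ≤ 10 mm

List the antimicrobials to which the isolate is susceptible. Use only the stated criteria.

Ceftazidime (17 mm) ≥ 16 mm ⇒ S
Cefazolin: 29 mm is ≥ 26 mm → Susceptible
Piperacillin-tazobactam: 14 mm is ≥ 14 mm ⇒ Susceptible
Ciprofloxacin: 32 mm is ≥ 29 mm ⇒ susceptible
Vancomycin: 21 mm is ≥ 17 mm — susceptible
Azithromycin: 7 mm is ≤ 10 mm → R

ceftazidime, cefazolin, piperacillin-tazobactam, ciprofloxacin, vancomycin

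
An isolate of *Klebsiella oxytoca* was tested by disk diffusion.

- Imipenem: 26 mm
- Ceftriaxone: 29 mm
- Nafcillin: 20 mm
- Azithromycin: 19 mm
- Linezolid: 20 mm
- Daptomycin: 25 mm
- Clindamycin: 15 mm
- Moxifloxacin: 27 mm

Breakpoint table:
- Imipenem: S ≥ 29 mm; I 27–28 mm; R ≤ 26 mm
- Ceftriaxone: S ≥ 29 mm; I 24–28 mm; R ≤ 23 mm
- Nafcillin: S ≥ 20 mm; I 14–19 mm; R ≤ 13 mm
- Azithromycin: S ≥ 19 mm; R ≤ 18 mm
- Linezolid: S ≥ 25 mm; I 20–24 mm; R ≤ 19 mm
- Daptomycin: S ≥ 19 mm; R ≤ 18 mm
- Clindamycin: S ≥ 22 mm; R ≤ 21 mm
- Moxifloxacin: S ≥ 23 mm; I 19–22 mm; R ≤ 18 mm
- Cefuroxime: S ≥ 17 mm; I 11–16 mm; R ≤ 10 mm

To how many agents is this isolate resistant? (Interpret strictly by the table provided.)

Imipenem: 26 mm is ≤ 26 mm ⇒ resistant
Ceftriaxone (29 mm) ≥ 29 mm — Susceptible
Nafcillin (20 mm) ≥ 20 mm — S
Azithromycin (19 mm) ≥ 19 mm — Susceptible
Linezolid (20 mm) in 20–24 mm → I
Daptomycin (25 mm) ≥ 19 mm → susceptible
Clindamycin (15 mm) ≤ 21 mm → R
Moxifloxacin 27 mm: ≥ 23 mm → Susceptible
Resistant: 2

2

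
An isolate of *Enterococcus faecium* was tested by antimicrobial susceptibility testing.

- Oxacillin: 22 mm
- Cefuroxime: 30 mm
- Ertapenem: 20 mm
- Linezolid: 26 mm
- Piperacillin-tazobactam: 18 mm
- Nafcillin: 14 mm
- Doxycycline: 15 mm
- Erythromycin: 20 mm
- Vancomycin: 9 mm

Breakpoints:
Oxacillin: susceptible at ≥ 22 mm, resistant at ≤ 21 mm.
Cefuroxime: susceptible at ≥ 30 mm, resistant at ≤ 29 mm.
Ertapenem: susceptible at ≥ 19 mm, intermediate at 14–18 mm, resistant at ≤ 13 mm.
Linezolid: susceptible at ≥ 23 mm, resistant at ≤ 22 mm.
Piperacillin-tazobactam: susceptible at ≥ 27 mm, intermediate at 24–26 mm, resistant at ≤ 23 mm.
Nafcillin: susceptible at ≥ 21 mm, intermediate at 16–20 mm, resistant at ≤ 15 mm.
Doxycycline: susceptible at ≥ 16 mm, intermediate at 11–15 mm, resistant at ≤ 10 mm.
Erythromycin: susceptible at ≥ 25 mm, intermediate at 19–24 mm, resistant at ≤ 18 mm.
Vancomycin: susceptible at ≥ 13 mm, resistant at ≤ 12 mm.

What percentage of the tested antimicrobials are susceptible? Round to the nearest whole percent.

44%

Oxacillin: 22 mm is ≥ 22 mm — S
Cefuroxime (30 mm) ≥ 30 mm ⇒ S
Ertapenem: 20 mm is ≥ 19 mm — susceptible
Linezolid (26 mm) ≥ 23 mm ⇒ susceptible
Piperacillin-tazobactam 18 mm: ≤ 23 mm → R
Nafcillin 14 mm: ≤ 15 mm — R
Doxycycline: 15 mm is in 11–15 mm → Intermediate
Erythromycin (20 mm) in 19–24 mm → I
Vancomycin: 9 mm is ≤ 12 mm — Resistant
Susceptible: 4/9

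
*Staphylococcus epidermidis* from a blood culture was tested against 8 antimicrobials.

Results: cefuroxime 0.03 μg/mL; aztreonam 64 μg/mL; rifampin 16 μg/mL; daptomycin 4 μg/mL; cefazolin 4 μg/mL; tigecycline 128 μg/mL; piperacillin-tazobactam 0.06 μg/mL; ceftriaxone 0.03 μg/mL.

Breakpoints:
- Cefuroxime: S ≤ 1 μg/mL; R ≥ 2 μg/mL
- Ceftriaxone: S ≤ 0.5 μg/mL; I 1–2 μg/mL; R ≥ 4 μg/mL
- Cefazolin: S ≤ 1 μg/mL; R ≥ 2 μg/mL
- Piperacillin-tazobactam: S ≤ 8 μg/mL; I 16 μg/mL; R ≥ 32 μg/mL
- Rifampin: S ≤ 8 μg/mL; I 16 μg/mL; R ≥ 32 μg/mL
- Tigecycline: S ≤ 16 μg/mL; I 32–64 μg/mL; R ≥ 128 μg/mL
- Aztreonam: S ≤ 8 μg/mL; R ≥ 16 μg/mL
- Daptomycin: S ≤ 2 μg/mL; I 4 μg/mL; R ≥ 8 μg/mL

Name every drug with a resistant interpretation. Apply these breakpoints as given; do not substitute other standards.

aztreonam, cefazolin, tigecycline

Cefuroxime (0.03 μg/mL) ≤ 1 μg/mL — susceptible
Aztreonam: 64 μg/mL is ≥ 16 μg/mL — resistant
Rifampin 16 μg/mL: = 16 μg/mL — intermediate
Daptomycin: 4 μg/mL is = 4 μg/mL → intermediate
Cefazolin: 4 μg/mL is ≥ 2 μg/mL → resistant
Tigecycline: 128 μg/mL is ≥ 128 μg/mL → Resistant
Piperacillin-tazobactam 0.06 μg/mL: ≤ 8 μg/mL ⇒ S
Ceftriaxone: 0.03 μg/mL is ≤ 0.5 μg/mL → S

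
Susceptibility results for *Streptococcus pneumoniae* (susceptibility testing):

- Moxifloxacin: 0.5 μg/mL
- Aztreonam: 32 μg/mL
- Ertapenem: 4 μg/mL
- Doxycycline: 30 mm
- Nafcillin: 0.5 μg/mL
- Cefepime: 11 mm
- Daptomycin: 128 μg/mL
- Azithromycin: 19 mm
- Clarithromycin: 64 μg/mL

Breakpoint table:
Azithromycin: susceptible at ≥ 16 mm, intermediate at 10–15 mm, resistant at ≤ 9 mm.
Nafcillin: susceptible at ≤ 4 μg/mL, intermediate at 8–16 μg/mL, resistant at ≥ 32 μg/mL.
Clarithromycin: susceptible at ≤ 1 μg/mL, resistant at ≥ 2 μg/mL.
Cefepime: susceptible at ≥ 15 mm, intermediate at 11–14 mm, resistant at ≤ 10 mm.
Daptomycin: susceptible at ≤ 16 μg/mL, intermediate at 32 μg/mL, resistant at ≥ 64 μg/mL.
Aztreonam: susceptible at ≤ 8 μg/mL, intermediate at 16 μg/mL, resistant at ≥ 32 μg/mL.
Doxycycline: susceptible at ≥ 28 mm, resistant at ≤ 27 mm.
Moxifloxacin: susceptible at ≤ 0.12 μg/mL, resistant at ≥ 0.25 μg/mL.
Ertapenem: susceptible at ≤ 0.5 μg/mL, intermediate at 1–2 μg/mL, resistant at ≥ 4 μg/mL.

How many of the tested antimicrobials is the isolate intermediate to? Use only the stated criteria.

Moxifloxacin (0.5 μg/mL) ≥ 0.25 μg/mL — R
Aztreonam (32 μg/mL) ≥ 32 μg/mL → R
Ertapenem: 4 μg/mL is ≥ 4 μg/mL → Resistant
Doxycycline 30 mm: ≥ 28 mm → S
Nafcillin 0.5 μg/mL: ≤ 4 μg/mL — Susceptible
Cefepime (11 mm) in 11–14 mm → intermediate
Daptomycin (128 μg/mL) ≥ 64 μg/mL ⇒ resistant
Azithromycin: 19 mm is ≥ 16 mm ⇒ susceptible
Clarithromycin 64 μg/mL: ≥ 2 μg/mL — R
Intermediate: 1

1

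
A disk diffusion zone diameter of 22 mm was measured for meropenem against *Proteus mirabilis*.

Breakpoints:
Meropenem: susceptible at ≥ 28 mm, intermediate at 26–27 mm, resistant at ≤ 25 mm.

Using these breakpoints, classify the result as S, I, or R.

Meropenem: 22 mm is ≤ 25 mm → R

Resistant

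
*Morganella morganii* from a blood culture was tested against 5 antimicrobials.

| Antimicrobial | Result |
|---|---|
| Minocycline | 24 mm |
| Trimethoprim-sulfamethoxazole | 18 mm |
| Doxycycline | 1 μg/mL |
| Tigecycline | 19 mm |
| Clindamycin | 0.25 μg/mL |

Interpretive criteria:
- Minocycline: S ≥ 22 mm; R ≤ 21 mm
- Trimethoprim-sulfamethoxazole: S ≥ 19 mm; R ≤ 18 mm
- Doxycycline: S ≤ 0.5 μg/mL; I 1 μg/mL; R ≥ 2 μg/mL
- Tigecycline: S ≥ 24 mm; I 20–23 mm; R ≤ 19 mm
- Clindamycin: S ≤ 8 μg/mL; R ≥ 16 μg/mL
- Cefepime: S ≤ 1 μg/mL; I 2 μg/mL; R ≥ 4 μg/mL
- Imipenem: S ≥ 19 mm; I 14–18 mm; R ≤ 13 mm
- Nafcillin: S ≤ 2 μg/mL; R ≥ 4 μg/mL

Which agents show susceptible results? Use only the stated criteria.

Minocycline 24 mm: ≥ 22 mm → S
Trimethoprim-sulfamethoxazole: 18 mm is ≤ 18 mm ⇒ resistant
Doxycycline 1 μg/mL: = 1 μg/mL ⇒ Intermediate
Tigecycline: 19 mm is ≤ 19 mm — R
Clindamycin (0.25 μg/mL) ≤ 8 μg/mL — S

minocycline, clindamycin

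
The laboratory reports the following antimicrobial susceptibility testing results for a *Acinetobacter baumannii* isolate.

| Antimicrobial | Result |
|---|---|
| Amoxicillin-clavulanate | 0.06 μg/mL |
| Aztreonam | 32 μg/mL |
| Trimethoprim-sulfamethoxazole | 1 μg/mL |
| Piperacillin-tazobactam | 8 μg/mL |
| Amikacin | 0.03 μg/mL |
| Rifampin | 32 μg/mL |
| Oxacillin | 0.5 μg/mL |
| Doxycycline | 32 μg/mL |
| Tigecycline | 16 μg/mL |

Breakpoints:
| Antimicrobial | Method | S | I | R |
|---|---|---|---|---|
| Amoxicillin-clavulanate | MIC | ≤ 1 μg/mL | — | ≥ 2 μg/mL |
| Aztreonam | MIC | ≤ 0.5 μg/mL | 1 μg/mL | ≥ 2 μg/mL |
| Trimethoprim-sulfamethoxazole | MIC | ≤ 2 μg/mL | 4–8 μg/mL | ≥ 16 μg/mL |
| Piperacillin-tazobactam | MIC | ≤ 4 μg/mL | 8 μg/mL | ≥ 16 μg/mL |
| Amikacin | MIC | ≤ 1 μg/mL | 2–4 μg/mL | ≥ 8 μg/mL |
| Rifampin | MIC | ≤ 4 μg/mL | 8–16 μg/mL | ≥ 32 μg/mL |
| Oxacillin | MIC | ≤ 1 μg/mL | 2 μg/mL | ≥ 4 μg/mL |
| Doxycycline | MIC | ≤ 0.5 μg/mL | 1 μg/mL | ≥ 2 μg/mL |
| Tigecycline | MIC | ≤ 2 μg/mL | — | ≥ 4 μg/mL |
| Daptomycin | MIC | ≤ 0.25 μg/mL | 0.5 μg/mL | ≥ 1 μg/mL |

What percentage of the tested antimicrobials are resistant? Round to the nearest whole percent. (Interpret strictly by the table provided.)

Amoxicillin-clavulanate 0.06 μg/mL: ≤ 1 μg/mL — susceptible
Aztreonam: 32 μg/mL is ≥ 2 μg/mL ⇒ Resistant
Trimethoprim-sulfamethoxazole 1 μg/mL: ≤ 2 μg/mL ⇒ Susceptible
Piperacillin-tazobactam 8 μg/mL: = 8 μg/mL — I
Amikacin (0.03 μg/mL) ≤ 1 μg/mL → S
Rifampin 32 μg/mL: ≥ 32 μg/mL — R
Oxacillin 0.5 μg/mL: ≤ 1 μg/mL ⇒ Susceptible
Doxycycline (32 μg/mL) ≥ 2 μg/mL ⇒ R
Tigecycline: 16 μg/mL is ≥ 4 μg/mL ⇒ resistant
Resistant: 4/9

44%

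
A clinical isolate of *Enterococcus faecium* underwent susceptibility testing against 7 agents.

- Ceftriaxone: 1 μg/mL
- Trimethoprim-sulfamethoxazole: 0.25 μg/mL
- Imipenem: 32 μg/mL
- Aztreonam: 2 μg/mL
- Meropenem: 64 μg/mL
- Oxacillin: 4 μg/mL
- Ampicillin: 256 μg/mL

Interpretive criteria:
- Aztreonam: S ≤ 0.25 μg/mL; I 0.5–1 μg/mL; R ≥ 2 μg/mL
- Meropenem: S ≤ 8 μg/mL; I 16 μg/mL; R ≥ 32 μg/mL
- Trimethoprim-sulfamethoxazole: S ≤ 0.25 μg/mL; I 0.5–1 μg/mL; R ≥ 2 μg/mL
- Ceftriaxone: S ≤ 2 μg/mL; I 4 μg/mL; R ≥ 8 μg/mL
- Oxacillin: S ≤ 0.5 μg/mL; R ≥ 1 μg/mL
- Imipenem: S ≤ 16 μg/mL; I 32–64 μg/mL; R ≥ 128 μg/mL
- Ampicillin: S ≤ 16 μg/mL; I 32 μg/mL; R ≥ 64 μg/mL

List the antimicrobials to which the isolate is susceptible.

ceftriaxone, trimethoprim-sulfamethoxazole

Ceftriaxone (1 μg/mL) ≤ 2 μg/mL ⇒ Susceptible
Trimethoprim-sulfamethoxazole (0.25 μg/mL) ≤ 0.25 μg/mL ⇒ susceptible
Imipenem (32 μg/mL) in 32–64 μg/mL — Intermediate
Aztreonam (2 μg/mL) ≥ 2 μg/mL — R
Meropenem (64 μg/mL) ≥ 32 μg/mL → Resistant
Oxacillin (4 μg/mL) ≥ 1 μg/mL ⇒ resistant
Ampicillin (256 μg/mL) ≥ 64 μg/mL — resistant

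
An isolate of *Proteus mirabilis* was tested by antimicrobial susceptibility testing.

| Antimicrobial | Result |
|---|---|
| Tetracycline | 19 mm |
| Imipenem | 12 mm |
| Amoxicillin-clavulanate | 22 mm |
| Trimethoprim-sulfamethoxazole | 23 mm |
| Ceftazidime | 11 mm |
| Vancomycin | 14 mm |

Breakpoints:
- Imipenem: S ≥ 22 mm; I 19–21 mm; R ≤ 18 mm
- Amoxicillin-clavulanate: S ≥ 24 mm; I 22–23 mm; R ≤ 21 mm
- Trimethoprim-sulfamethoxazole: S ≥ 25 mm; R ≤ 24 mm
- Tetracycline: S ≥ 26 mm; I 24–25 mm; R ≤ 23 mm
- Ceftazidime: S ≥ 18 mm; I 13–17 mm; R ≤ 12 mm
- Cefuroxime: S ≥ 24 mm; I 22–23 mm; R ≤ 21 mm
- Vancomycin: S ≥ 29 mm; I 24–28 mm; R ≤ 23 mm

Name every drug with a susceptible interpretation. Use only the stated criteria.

Tetracycline 19 mm: ≤ 23 mm — Resistant
Imipenem: 12 mm is ≤ 18 mm ⇒ R
Amoxicillin-clavulanate 22 mm: in 22–23 mm → intermediate
Trimethoprim-sulfamethoxazole (23 mm) ≤ 24 mm ⇒ resistant
Ceftazidime (11 mm) ≤ 12 mm → R
Vancomycin 14 mm: ≤ 23 mm → R

none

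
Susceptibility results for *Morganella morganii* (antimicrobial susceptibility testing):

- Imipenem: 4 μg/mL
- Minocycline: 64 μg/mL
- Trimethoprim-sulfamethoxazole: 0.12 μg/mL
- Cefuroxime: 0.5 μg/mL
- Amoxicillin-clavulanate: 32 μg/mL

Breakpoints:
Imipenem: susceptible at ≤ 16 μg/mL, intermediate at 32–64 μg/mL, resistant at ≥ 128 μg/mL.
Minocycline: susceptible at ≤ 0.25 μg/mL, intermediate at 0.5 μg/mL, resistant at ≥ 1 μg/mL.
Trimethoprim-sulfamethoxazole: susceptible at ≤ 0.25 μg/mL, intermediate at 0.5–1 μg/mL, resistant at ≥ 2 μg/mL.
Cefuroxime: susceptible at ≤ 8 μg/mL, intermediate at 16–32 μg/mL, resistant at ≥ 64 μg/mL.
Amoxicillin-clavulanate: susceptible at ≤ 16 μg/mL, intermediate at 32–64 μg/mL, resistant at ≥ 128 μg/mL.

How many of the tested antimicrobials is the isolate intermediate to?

Imipenem (4 μg/mL) ≤ 16 μg/mL ⇒ Susceptible
Minocycline (64 μg/mL) ≥ 1 μg/mL — resistant
Trimethoprim-sulfamethoxazole (0.12 μg/mL) ≤ 0.25 μg/mL → susceptible
Cefuroxime (0.5 μg/mL) ≤ 8 μg/mL → Susceptible
Amoxicillin-clavulanate 32 μg/mL: in 32–64 μg/mL → I
Intermediate: 1

1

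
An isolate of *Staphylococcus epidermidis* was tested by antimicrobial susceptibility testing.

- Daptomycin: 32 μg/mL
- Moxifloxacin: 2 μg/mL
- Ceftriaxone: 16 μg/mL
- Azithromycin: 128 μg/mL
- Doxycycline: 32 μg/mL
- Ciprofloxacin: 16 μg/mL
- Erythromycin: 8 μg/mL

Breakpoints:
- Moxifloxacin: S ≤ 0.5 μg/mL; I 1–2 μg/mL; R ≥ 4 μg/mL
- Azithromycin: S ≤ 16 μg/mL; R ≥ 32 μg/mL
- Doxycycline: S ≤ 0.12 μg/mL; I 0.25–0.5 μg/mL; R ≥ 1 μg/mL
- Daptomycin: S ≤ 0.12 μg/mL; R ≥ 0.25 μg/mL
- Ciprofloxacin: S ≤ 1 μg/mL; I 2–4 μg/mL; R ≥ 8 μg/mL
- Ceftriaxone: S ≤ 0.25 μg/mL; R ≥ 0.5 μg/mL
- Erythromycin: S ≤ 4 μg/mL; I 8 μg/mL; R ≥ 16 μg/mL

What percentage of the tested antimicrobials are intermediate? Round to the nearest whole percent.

29%

Daptomycin (32 μg/mL) ≥ 0.25 μg/mL → resistant
Moxifloxacin (2 μg/mL) in 1–2 μg/mL — I
Ceftriaxone (16 μg/mL) ≥ 0.5 μg/mL — resistant
Azithromycin 128 μg/mL: ≥ 32 μg/mL ⇒ resistant
Doxycycline (32 μg/mL) ≥ 1 μg/mL → resistant
Ciprofloxacin (16 μg/mL) ≥ 8 μg/mL → Resistant
Erythromycin (8 μg/mL) = 8 μg/mL — intermediate
Intermediate: 2/7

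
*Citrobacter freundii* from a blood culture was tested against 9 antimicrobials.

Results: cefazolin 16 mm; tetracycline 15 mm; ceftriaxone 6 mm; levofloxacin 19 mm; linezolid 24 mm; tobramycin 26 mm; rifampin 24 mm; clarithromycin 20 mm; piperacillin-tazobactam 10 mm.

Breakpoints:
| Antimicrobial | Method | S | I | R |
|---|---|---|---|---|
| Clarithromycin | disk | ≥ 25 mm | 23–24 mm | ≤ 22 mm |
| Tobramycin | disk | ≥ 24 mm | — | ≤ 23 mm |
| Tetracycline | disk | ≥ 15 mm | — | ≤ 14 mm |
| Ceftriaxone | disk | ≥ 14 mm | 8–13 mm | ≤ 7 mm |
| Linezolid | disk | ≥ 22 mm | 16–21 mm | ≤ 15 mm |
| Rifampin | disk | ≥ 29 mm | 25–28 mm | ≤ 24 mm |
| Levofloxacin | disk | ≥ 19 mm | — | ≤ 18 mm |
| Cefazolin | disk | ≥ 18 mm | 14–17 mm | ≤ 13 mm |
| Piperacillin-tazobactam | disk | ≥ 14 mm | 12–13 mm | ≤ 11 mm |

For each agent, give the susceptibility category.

I, S, R, S, S, S, R, R, R

Cefazolin: 16 mm is in 14–17 mm ⇒ intermediate
Tetracycline (15 mm) ≥ 15 mm → susceptible
Ceftriaxone 6 mm: ≤ 7 mm — R
Levofloxacin: 19 mm is ≥ 19 mm — Susceptible
Linezolid (24 mm) ≥ 22 mm → S
Tobramycin: 26 mm is ≥ 24 mm — susceptible
Rifampin 24 mm: ≤ 24 mm — R
Clarithromycin (20 mm) ≤ 22 mm — R
Piperacillin-tazobactam: 10 mm is ≤ 11 mm → Resistant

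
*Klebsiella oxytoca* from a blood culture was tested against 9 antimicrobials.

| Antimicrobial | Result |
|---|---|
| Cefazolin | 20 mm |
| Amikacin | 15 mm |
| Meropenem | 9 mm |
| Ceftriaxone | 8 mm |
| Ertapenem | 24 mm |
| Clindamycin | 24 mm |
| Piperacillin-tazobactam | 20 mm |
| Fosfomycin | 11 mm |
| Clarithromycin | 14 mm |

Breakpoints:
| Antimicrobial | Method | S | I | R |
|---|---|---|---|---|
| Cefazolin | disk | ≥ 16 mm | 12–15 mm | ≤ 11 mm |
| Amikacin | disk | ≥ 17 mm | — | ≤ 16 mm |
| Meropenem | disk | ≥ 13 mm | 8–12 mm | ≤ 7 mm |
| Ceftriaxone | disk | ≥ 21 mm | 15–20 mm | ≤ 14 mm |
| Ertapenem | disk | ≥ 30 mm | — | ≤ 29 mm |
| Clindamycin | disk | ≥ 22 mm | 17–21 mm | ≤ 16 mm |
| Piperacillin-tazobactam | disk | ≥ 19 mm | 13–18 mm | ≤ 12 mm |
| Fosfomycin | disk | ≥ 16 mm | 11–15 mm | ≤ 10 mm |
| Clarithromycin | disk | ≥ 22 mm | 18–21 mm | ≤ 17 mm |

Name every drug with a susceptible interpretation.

Cefazolin (20 mm) ≥ 16 mm — Susceptible
Amikacin 15 mm: ≤ 16 mm ⇒ R
Meropenem: 9 mm is in 8–12 mm ⇒ Intermediate
Ceftriaxone: 8 mm is ≤ 14 mm — resistant
Ertapenem (24 mm) ≤ 29 mm → Resistant
Clindamycin (24 mm) ≥ 22 mm → S
Piperacillin-tazobactam (20 mm) ≥ 19 mm ⇒ S
Fosfomycin: 11 mm is in 11–15 mm → I
Clarithromycin: 14 mm is ≤ 17 mm → resistant

cefazolin, clindamycin, piperacillin-tazobactam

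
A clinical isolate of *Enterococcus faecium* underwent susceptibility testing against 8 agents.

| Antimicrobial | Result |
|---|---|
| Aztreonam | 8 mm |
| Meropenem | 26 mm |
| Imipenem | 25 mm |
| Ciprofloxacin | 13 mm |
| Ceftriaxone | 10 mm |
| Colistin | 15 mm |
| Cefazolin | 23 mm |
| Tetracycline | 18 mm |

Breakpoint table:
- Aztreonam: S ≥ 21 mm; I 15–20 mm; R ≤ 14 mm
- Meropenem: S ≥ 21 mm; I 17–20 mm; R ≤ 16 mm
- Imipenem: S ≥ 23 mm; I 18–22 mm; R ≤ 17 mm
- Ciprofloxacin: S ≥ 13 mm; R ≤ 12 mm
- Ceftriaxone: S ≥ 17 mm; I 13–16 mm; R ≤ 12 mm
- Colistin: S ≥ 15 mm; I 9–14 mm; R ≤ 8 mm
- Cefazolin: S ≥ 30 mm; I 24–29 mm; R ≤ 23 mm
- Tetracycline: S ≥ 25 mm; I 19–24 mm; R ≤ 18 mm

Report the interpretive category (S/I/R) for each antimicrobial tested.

Aztreonam: 8 mm is ≤ 14 mm → R
Meropenem (26 mm) ≥ 21 mm → susceptible
Imipenem 25 mm: ≥ 23 mm — susceptible
Ciprofloxacin 13 mm: ≥ 13 mm → S
Ceftriaxone (10 mm) ≤ 12 mm → R
Colistin 15 mm: ≥ 15 mm ⇒ S
Cefazolin (23 mm) ≤ 23 mm → resistant
Tetracycline 18 mm: ≤ 18 mm — R

R, S, S, S, R, S, R, R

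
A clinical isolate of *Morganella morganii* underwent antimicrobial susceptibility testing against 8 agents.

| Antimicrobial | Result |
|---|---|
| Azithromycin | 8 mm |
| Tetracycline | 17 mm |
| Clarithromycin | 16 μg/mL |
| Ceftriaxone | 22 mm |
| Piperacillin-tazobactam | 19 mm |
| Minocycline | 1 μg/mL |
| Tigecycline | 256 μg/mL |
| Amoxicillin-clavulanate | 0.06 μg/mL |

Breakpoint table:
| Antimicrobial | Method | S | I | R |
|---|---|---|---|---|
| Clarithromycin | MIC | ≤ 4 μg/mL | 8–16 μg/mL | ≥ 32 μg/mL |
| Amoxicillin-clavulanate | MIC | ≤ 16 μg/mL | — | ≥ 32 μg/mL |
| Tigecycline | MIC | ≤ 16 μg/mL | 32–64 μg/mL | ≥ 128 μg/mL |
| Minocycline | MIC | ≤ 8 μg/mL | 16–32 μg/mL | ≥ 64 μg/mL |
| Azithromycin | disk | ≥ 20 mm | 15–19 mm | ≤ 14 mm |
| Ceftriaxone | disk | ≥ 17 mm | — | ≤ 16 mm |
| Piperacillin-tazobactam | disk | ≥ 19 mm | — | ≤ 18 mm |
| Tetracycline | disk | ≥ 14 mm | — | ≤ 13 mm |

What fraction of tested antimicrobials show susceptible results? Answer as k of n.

5 of 8

Azithromycin 8 mm: ≤ 14 mm — Resistant
Tetracycline (17 mm) ≥ 14 mm → susceptible
Clarithromycin 16 μg/mL: in 8–16 μg/mL — Intermediate
Ceftriaxone: 22 mm is ≥ 17 mm → susceptible
Piperacillin-tazobactam 19 mm: ≥ 19 mm — Susceptible
Minocycline: 1 μg/mL is ≤ 8 μg/mL → S
Tigecycline 256 μg/mL: ≥ 128 μg/mL — R
Amoxicillin-clavulanate (0.06 μg/mL) ≤ 16 μg/mL ⇒ susceptible
Susceptible: 5/8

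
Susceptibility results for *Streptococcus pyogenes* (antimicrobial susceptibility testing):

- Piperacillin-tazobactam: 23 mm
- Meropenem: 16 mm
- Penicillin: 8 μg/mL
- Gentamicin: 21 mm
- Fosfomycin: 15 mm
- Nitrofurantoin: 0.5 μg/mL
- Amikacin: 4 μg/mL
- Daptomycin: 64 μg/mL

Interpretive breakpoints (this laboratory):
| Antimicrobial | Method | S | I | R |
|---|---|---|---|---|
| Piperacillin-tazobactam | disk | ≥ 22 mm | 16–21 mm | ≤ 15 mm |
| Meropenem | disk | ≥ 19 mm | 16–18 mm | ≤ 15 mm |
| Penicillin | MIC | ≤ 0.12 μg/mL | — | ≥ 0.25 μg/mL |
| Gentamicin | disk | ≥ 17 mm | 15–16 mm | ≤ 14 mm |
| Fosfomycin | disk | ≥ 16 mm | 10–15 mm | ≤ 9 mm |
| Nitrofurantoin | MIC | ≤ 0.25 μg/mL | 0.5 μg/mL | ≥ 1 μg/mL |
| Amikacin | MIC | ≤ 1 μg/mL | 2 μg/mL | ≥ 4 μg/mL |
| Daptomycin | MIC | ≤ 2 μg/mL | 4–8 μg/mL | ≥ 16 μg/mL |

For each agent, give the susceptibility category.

Piperacillin-tazobactam (23 mm) ≥ 22 mm — Susceptible
Meropenem 16 mm: in 16–18 mm ⇒ I
Penicillin 8 μg/mL: ≥ 0.25 μg/mL → Resistant
Gentamicin 21 mm: ≥ 17 mm ⇒ S
Fosfomycin (15 mm) in 10–15 mm ⇒ intermediate
Nitrofurantoin 0.5 μg/mL: = 0.5 μg/mL ⇒ I
Amikacin (4 μg/mL) ≥ 4 μg/mL → R
Daptomycin 64 μg/mL: ≥ 16 μg/mL → R

S, I, R, S, I, I, R, R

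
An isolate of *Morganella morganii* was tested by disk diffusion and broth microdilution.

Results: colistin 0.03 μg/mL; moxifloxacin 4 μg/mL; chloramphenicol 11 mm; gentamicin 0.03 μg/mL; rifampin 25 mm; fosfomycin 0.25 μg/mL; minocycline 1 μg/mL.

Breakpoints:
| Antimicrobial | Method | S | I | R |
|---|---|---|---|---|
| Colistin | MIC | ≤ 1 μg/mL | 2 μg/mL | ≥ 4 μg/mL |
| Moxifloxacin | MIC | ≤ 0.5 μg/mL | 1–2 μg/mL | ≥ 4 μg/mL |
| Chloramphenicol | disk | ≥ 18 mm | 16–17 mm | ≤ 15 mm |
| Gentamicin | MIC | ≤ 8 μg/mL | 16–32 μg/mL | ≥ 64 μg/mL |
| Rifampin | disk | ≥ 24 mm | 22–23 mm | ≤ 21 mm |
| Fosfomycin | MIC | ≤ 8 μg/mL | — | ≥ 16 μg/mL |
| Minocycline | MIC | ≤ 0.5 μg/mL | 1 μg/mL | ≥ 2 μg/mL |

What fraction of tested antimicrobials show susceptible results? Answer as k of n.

Colistin 0.03 μg/mL: ≤ 1 μg/mL → susceptible
Moxifloxacin 4 μg/mL: ≥ 4 μg/mL ⇒ resistant
Chloramphenicol: 11 mm is ≤ 15 mm — Resistant
Gentamicin (0.03 μg/mL) ≤ 8 μg/mL — susceptible
Rifampin: 25 mm is ≥ 24 mm → susceptible
Fosfomycin (0.25 μg/mL) ≤ 8 μg/mL → S
Minocycline (1 μg/mL) = 1 μg/mL ⇒ Intermediate
Susceptible: 4/7

4 of 7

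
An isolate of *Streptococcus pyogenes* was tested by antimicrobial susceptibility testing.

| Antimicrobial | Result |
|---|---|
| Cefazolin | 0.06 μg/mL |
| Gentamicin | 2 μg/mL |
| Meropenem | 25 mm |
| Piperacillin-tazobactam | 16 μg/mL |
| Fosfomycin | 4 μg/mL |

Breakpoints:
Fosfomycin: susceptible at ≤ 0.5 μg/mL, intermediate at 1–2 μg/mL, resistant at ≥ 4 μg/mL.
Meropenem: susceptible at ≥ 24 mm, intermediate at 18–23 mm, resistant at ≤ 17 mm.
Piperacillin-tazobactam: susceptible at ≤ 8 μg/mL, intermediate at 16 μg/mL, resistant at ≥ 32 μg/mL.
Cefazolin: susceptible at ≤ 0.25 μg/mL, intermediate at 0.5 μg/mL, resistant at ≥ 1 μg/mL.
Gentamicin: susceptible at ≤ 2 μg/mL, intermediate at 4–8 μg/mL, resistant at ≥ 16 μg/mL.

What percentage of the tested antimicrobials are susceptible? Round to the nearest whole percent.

60%

Cefazolin: 0.06 μg/mL is ≤ 0.25 μg/mL ⇒ Susceptible
Gentamicin 2 μg/mL: ≤ 2 μg/mL ⇒ susceptible
Meropenem (25 mm) ≥ 24 mm → Susceptible
Piperacillin-tazobactam: 16 μg/mL is = 16 μg/mL ⇒ I
Fosfomycin: 4 μg/mL is ≥ 4 μg/mL ⇒ resistant
Susceptible: 3/5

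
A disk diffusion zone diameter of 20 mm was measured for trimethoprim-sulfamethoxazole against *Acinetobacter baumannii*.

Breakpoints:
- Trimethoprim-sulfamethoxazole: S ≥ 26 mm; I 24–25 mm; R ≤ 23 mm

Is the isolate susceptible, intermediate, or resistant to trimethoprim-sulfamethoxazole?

Trimethoprim-sulfamethoxazole (20 mm) ≤ 23 mm ⇒ R

Resistant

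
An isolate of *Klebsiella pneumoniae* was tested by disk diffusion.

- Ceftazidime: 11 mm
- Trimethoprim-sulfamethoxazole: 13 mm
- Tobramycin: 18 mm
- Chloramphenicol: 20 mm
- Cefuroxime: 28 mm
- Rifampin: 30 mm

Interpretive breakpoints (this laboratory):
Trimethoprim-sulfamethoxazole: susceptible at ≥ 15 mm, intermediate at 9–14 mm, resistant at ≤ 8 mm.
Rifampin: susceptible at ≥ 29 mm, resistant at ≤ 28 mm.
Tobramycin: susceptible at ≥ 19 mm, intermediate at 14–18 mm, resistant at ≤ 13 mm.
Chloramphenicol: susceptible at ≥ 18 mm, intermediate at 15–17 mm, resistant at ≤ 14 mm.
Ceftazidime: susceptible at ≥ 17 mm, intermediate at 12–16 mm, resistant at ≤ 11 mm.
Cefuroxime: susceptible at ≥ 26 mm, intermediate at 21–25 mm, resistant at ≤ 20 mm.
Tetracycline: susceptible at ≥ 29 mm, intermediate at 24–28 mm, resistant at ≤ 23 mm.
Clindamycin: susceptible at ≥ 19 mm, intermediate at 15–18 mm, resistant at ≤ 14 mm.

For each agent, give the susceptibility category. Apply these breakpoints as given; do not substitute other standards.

R, I, I, S, S, S

Ceftazidime (11 mm) ≤ 11 mm ⇒ Resistant
Trimethoprim-sulfamethoxazole (13 mm) in 9–14 mm — I
Tobramycin: 18 mm is in 14–18 mm ⇒ Intermediate
Chloramphenicol 20 mm: ≥ 18 mm → Susceptible
Cefuroxime: 28 mm is ≥ 26 mm → Susceptible
Rifampin: 30 mm is ≥ 29 mm → Susceptible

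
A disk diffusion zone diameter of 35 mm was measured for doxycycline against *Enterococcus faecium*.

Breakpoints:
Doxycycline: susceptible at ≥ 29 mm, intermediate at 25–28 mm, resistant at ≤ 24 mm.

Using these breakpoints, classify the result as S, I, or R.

Doxycycline: 35 mm is ≥ 29 mm → S

S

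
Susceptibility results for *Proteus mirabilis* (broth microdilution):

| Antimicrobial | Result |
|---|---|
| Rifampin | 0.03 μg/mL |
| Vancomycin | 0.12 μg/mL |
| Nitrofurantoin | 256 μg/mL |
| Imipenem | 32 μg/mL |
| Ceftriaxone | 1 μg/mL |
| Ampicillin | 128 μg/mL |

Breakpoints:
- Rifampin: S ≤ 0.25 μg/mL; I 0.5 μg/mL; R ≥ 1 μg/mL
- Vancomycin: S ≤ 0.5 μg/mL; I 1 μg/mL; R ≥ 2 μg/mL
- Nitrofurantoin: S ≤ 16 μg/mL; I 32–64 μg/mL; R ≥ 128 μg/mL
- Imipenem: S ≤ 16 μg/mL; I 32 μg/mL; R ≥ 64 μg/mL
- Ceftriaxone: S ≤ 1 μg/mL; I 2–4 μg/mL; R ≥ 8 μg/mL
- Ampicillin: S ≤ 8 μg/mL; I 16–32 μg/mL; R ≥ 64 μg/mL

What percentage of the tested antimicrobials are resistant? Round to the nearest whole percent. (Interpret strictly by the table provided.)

Rifampin: 0.03 μg/mL is ≤ 0.25 μg/mL — S
Vancomycin 0.12 μg/mL: ≤ 0.5 μg/mL ⇒ S
Nitrofurantoin (256 μg/mL) ≥ 128 μg/mL → resistant
Imipenem (32 μg/mL) = 32 μg/mL ⇒ Intermediate
Ceftriaxone: 1 μg/mL is ≤ 1 μg/mL — S
Ampicillin 128 μg/mL: ≥ 64 μg/mL — R
Resistant: 2/6

33%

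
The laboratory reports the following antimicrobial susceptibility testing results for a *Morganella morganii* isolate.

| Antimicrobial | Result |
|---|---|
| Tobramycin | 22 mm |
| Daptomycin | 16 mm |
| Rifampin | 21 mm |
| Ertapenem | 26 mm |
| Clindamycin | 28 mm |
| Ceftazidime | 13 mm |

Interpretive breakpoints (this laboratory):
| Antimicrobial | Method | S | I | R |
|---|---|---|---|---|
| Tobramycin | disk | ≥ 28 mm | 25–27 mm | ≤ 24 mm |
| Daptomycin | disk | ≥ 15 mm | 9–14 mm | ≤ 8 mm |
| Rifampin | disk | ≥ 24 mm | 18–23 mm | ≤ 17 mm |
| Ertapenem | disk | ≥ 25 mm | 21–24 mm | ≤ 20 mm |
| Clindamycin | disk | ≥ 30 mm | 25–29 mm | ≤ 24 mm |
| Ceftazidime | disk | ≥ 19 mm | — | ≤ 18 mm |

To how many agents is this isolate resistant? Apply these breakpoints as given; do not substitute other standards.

Tobramycin (22 mm) ≤ 24 mm — resistant
Daptomycin (16 mm) ≥ 15 mm ⇒ S
Rifampin (21 mm) in 18–23 mm ⇒ I
Ertapenem (26 mm) ≥ 25 mm → S
Clindamycin (28 mm) in 25–29 mm — intermediate
Ceftazidime 13 mm: ≤ 18 mm → R
Resistant: 2

2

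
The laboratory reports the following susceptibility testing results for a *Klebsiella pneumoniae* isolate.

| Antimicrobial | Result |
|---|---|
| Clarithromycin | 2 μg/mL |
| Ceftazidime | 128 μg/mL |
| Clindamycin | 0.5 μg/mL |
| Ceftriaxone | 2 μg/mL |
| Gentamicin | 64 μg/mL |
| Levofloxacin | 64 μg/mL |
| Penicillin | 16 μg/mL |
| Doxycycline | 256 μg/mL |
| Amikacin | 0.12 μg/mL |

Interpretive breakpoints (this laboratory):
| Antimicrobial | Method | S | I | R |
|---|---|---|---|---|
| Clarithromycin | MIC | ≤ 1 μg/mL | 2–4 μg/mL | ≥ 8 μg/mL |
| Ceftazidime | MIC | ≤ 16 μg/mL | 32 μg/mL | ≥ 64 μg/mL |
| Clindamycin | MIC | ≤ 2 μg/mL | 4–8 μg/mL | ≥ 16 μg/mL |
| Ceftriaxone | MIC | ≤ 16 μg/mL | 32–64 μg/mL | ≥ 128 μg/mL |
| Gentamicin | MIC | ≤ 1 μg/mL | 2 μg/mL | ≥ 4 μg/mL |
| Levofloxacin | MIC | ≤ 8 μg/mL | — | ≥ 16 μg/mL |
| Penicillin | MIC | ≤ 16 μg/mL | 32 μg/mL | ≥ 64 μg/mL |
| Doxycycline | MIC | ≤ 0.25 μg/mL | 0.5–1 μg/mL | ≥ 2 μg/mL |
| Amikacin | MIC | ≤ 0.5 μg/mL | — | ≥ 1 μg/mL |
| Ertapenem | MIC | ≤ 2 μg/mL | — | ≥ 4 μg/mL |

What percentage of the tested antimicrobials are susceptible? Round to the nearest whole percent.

Clarithromycin 2 μg/mL: in 2–4 μg/mL → Intermediate
Ceftazidime 128 μg/mL: ≥ 64 μg/mL ⇒ R
Clindamycin (0.5 μg/mL) ≤ 2 μg/mL ⇒ S
Ceftriaxone (2 μg/mL) ≤ 16 μg/mL — susceptible
Gentamicin: 64 μg/mL is ≥ 4 μg/mL ⇒ Resistant
Levofloxacin: 64 μg/mL is ≥ 16 μg/mL — resistant
Penicillin 16 μg/mL: ≤ 16 μg/mL — Susceptible
Doxycycline: 256 μg/mL is ≥ 2 μg/mL → Resistant
Amikacin 0.12 μg/mL: ≤ 0.5 μg/mL — Susceptible
Susceptible: 4/9

44%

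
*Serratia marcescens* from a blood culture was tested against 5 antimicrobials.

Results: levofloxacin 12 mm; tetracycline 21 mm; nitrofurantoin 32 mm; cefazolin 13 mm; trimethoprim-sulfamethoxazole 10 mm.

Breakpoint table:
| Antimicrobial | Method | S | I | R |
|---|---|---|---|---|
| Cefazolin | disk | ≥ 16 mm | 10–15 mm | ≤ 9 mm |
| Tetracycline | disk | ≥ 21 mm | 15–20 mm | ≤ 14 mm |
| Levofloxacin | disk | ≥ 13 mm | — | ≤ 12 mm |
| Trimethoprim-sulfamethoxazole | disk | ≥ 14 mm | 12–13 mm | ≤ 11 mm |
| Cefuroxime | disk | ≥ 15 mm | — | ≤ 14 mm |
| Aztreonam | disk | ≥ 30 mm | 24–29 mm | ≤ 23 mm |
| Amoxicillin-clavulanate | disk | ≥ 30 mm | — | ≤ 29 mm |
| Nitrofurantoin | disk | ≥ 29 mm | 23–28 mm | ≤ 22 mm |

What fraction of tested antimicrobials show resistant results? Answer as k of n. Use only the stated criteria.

Levofloxacin: 12 mm is ≤ 12 mm — resistant
Tetracycline 21 mm: ≥ 21 mm → Susceptible
Nitrofurantoin (32 mm) ≥ 29 mm → Susceptible
Cefazolin: 13 mm is in 10–15 mm — intermediate
Trimethoprim-sulfamethoxazole (10 mm) ≤ 11 mm ⇒ R
Resistant: 2/5

2 of 5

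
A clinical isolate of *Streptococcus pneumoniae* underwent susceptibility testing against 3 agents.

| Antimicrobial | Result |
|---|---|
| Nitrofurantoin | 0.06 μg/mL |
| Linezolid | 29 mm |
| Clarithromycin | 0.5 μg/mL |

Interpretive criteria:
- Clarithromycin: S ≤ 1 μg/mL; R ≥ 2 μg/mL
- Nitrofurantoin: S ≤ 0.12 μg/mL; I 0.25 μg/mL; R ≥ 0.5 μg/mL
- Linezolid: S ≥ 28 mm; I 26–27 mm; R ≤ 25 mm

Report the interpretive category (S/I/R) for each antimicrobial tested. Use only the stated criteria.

Nitrofurantoin 0.06 μg/mL: ≤ 0.12 μg/mL ⇒ S
Linezolid 29 mm: ≥ 28 mm ⇒ S
Clarithromycin 0.5 μg/mL: ≤ 1 μg/mL ⇒ susceptible

S, S, S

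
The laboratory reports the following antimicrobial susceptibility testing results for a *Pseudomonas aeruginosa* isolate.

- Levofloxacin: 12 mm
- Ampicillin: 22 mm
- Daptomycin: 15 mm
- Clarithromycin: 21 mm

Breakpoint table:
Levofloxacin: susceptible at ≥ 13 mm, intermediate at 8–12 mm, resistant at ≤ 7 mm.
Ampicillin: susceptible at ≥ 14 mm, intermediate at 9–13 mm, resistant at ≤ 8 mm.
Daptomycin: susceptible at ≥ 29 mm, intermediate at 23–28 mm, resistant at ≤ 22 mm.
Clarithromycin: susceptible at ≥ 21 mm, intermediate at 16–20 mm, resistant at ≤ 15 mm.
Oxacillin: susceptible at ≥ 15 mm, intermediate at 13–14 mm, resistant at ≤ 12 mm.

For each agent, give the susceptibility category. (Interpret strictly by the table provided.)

Levofloxacin 12 mm: in 8–12 mm ⇒ I
Ampicillin 22 mm: ≥ 14 mm → S
Daptomycin (15 mm) ≤ 22 mm → resistant
Clarithromycin 21 mm: ≥ 21 mm ⇒ susceptible

I, S, R, S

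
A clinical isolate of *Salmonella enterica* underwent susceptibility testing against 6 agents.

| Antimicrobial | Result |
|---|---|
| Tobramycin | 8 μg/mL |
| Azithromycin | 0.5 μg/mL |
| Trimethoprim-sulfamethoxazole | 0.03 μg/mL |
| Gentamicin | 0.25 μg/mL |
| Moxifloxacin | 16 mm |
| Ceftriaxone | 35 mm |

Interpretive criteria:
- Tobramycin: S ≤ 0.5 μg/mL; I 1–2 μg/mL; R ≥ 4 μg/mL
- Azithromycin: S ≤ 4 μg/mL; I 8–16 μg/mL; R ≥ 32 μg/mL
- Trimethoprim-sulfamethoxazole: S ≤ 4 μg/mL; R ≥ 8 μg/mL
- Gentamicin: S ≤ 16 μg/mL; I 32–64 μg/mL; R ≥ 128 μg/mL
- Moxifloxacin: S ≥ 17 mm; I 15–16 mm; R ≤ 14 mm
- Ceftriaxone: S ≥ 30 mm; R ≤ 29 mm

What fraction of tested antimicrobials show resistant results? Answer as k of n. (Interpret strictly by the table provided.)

1 of 6

Tobramycin 8 μg/mL: ≥ 4 μg/mL → resistant
Azithromycin: 0.5 μg/mL is ≤ 4 μg/mL ⇒ Susceptible
Trimethoprim-sulfamethoxazole (0.03 μg/mL) ≤ 4 μg/mL → susceptible
Gentamicin 0.25 μg/mL: ≤ 16 μg/mL ⇒ S
Moxifloxacin (16 mm) in 15–16 mm → I
Ceftriaxone 35 mm: ≥ 30 mm → Susceptible
Resistant: 1/6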